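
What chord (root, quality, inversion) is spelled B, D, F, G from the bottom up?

The distinct note names are B, D, F, G. Stacked in thirds they read G–B–D–F, which is a dominant seventh chord on G.
B is the third of G dominant seventh; third in the bass means first inversion (figured bass 6/5).

G dominant seventh, first inversion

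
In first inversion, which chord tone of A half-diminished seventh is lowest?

The third of A half-diminished seventh (A–C–Eb–G) is C; that is the bass in first inversion.

C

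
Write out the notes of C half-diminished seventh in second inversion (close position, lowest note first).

Gb, Bb, C, Eb

C half-diminished seventh is C–Eb–Gb–Bb. Second inversion puts the fifth (Gb) in the bass, with the remaining tones above: Gb, Bb, C, Eb.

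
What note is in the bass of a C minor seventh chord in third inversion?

Bb

C minor seventh is C–Eb–G–Bb. Third inversion places the seventh in the bass: Bb.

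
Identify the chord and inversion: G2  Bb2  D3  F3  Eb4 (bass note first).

Eb major ninth, first inversion

The pitch classes G, Bb, D, F, Eb arrange in thirds as Eb–G–Bb–D–F: an Eb major ninth chord.
With the third (G) in the bass, the chord is in first inversion.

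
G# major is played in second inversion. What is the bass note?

In second inversion the fifth is lowest. For G# major (G#–B#–D#) that is D#.

D#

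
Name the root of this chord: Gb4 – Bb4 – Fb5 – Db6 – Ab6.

Gb

Reordering Gb, Bb, Fb, Db, Ab into stacked thirds gives Gb–Bb–Db–Fb–Ab; the bottom of that stack, Gb, is the root.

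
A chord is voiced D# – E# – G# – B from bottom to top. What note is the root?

D#, E#, G#, B are the tones of an E# half-diminished seventh chord (E#–G#–B–D#), making E# the root.

E#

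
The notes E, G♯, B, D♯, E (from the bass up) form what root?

E

The distinct letter names are E, G#, B, D#. Arranged as a stack of thirds they read E–G#–B–D#, so E is the root (an E major seventh chord).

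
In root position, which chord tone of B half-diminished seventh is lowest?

In root position the root is lowest. For B half-diminished seventh (B–D–F–A) that is B.

B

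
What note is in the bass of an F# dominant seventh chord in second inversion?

The fifth of F# dominant seventh (F#–A#–C#–E) is C#; that is the bass in second inversion.

C#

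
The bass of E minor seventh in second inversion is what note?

E minor seventh is E–G–B–D. Second inversion places the fifth in the bass: B.

B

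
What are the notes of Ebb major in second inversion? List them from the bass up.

Bbb, Ebb, Gb

The chord tones are Ebb–Gb–Bbb. With the fifth (Bbb) lowest for second inversion: Bbb, Ebb, Gb.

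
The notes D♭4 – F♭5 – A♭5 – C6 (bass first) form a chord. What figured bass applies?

The notes Db, Fb, Ab, C stack in thirds as Db–Fb–Ab–C — a Db minor-major seventh chord. The bass Db is the root, so this is root position: figured 7.

7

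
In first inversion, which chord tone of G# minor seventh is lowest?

B

G# minor seventh is G#–B–D#–F#. First inversion places the third in the bass: B.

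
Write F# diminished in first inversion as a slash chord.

First inversion of F# diminished has the third (A) in the bass. As a slash chord: F#dim/A.

F#dim/A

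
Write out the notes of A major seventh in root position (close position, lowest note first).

A, C#, E, G#

The chord tones are A–C#–E–G#. With the root (A) lowest for root position: A, C#, E, G#.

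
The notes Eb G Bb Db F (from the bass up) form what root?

Reordering Eb, G, Bb, Db, F into stacked thirds gives Eb–G–Bb–Db–F; the bottom of that stack, Eb, is the root.

Eb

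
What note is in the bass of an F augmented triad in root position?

F

In root position the root is lowest. For F augmented (F–A–C#) that is F.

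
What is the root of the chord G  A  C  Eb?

The distinct letter names are G, A, C, Eb. Arranged as a stack of thirds they read A–C–Eb–G, so A is the root (an A half-diminished seventh chord).

A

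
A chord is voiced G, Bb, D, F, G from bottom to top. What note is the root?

G

Reordering G, Bb, D, F into stacked thirds gives G–Bb–D–F; the bottom of that stack, G, is the root.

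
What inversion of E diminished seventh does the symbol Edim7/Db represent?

Edim7/Db means E diminished seventh with Db in the bass. Db is the seventh of E diminished seventh (E–G–Bb–Db), so this is third inversion.

third inversion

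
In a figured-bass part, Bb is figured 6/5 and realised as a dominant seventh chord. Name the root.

The figures 6/5 mean the third of the chord is in the bass. If Bb is the third of a dominant seventh chord, the root is Gb (chord tones Gb–Bb–Db–Fb).

Gb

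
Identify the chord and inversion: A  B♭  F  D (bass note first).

Bb major seventh, third inversion

Reducing to letter names: A, Bb, F, D. These stack in thirds as Bb–D–F–A — a Bb major seventh chord.
A is the seventh of Bb major seventh; seventh in the bass means third inversion (figured bass 4/2).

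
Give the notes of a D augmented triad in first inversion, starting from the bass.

F#, A#, D

D augmented is D–F#–A#. First inversion puts the third (F#) in the bass, with the remaining tones above: F#, A#, D.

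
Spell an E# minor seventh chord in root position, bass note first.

The chord tones are E#–G#–B#–D#. With the root (E#) lowest for root position: E#, G#, B#, D#.

E#, G#, B#, D#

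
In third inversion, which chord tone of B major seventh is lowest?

The seventh of B major seventh (B–D#–F#–A#) is A#; that is the bass in third inversion.

A#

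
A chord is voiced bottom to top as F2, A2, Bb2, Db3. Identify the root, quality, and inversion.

Bb minor-major seventh, second inversion

Reducing to letter names: F, A, Bb, Db. These stack in thirds as Bb–Db–F–A — a Bb minor-major seventh chord.
The lowest note is F, the fifth of the chord, so this is second inversion (figured bass 4/3).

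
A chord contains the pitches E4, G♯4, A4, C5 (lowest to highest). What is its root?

Reordering E, G#, A, C into stacked thirds gives A–C–E–G#; the bottom of that stack, A, is the root.

A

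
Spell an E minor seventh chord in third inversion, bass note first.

E minor seventh is E–G–B–D. Third inversion puts the seventh (D) in the bass, with the remaining tones above: D, E, G, B.

D, E, G, B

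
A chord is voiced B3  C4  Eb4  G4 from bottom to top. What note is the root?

The distinct letter names are B, C, Eb, G. Arranged as a stack of thirds they read C–Eb–G–B, so C is the root (a C minor-major seventh chord).

C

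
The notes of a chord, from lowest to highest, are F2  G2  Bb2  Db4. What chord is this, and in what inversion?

The distinct note names are F, G, Bb, Db. Stacked in thirds they read G–Bb–Db–F, which is a half-diminished seventh chord on G.
The lowest note is F, the seventh of the chord, so this is third inversion (figured bass 4/2).

G half-diminished seventh, third inversion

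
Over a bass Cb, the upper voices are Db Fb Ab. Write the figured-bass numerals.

The notes Cb, Db, Fb, Ab stack in thirds as Db–Fb–Ab–Cb — a Db minor seventh chord. The bass Cb is the seventh, so this is third inversion: figured 4/2.

4/2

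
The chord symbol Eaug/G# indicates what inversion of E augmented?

first inversion

Eaug/G# means E augmented with G# in the bass. G# is the third of E augmented (E–G#–B#), so this is first inversion.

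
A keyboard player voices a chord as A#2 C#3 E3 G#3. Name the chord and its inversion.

A# half-diminished seventh, root position

Reducing to letter names: A#, C#, E, G#. These stack in thirds as A#–C#–E–G# — an A# half-diminished seventh chord.
With the root (A#) in the bass, the chord is in root position (figured bass 7).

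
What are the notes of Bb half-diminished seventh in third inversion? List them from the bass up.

Spelling Bb half-diminished seventh: Bb–Db–Fb–Ab. In third inversion the seventh is bass, giving Ab, Bb, Db, Fb from the bottom.

Ab, Bb, Db, Fb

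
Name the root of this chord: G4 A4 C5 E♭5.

A

Reordering G, A, C, Eb into stacked thirds gives A–C–Eb–G; the bottom of that stack, A, is the root.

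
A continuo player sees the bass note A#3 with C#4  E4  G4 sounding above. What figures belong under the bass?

7

The notes A#, C#, E, G stack in thirds as A#–C#–E–G — an A# diminished seventh chord. The bass A# is the root, so this is root position: figured 7.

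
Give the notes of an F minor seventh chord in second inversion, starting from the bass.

Spelling F minor seventh: F–Ab–C–Eb. In second inversion the fifth is bass, giving C, Eb, F, Ab from the bottom.

C, Eb, F, Ab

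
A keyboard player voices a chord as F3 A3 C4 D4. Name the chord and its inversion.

D minor seventh, first inversion

The distinct note names are F, A, C, D. Stacked in thirds they read D–F–A–C, which is a minor seventh chord on D.
With the third (F) in the bass, the chord is in first inversion (figured bass 6/5).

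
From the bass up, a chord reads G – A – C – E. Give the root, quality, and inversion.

A minor seventh, third inversion

The pitch classes G, A, C, E arrange in thirds as A–C–E–G: an A minor seventh chord.
With the seventh (G) in the bass, the chord is in third inversion (figured bass 4/2).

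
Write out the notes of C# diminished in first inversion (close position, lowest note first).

The chord tones are C#–E–G. With the third (E) lowest for first inversion: E, G, C#.

E, G, C#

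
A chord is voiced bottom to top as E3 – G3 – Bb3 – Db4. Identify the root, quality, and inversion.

E diminished seventh, root position

The distinct note names are E, G, Bb, Db. Stacked in thirds they read E–G–Bb–Db, which is a diminished seventh chord on E.
With the root (E) in the bass, the chord is in root position (figured bass 7).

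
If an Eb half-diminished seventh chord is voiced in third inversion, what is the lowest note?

In third inversion the seventh is lowest. For Eb half-diminished seventh (Eb–Gb–Bbb–Db) that is Db.

Db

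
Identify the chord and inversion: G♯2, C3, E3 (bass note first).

Reducing to letter names: G#, C, E. These stack in thirds as C–E–G# — a C augmented triad.
G# is the fifth of C augmented; fifth in the bass means second inversion (figured bass 6/4).

C augmented, second inversion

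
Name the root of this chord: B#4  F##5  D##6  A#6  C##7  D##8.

The distinct letter names are B#, F##, D##, A#, C##. Arranged as a stack of thirds they read B#–D##–F##–A#–C##, so B# is the root (a B# dominant ninth chord).

B#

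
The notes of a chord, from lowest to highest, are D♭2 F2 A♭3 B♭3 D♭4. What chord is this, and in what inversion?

The pitch classes Db, F, Ab, Bb arrange in thirds as Bb–Db–F–Ab: a Bb minor seventh chord.
The lowest note is Db, the third of the chord, so this is first inversion (figured bass 6/5).

Bb minor seventh, first inversion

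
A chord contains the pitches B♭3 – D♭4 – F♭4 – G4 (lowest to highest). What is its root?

G

Reordering Bb, Db, Fb, G into stacked thirds gives G–Bb–Db–Fb; the bottom of that stack, G, is the root.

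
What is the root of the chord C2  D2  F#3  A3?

C, D, F#, A are the tones of a D dominant seventh chord (D–F#–A–C), making D the root.

D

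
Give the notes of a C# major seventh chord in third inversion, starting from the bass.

B#, C#, E#, G#

C# major seventh is C#–E#–G#–B#. Third inversion puts the seventh (B#) in the bass, with the remaining tones above: B#, C#, E#, G#.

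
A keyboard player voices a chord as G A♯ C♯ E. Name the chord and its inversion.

The distinct note names are G, A#, C#, E. Stacked in thirds they read A#–C#–E–G, which is a diminished seventh chord on A#.
The lowest note is G, the seventh of the chord, so this is third inversion (figured bass 4/2).

A# diminished seventh, third inversion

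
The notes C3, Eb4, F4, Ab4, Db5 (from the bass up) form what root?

Db

The distinct letter names are C, Eb, F, Ab, Db. Arranged as a stack of thirds they read Db–F–Ab–C–Eb, so Db is the root (a Db major ninth chord).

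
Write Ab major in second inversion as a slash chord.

Second inversion of Ab major has the fifth (Eb) in the bass. As a slash chord: Abmaj/Eb.

Abmaj/Eb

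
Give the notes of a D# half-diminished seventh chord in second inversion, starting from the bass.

A, C#, D#, F#

D# half-diminished seventh is D#–F#–A–C#. Second inversion puts the fifth (A) in the bass, with the remaining tones above: A, C#, D#, F#.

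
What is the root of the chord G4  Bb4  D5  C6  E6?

Reordering G, Bb, D, C, E into stacked thirds gives C–E–G–Bb–D; the bottom of that stack, C, is the root.

C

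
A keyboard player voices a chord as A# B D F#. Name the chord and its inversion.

Reducing to letter names: A#, B, D, F#. These stack in thirds as B–D–F#–A# — a B minor-major seventh chord.
The lowest note is A#, the seventh of the chord, so this is third inversion (figured bass 4/2).

B minor-major seventh, third inversion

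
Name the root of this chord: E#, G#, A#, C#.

E#, G#, A#, C# are the tones of an A# minor seventh chord (A#–C#–E#–G#), making A# the root.

A#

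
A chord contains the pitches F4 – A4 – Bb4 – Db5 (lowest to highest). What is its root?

Bb

F, A, Bb, Db are the tones of a Bb minor-major seventh chord (Bb–Db–F–A), making Bb the root.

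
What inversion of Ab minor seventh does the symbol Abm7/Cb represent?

Abm7/Cb means Ab minor seventh with Cb in the bass. Cb is the third of Ab minor seventh (Ab–Cb–Eb–Gb), so this is first inversion.

first inversion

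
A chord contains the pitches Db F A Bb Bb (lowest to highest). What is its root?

Reordering Db, F, A, Bb into stacked thirds gives Bb–Db–F–A; the bottom of that stack, Bb, is the root.

Bb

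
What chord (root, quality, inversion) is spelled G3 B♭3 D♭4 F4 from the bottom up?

The distinct note names are G, Bb, Db, F. Stacked in thirds they read G–Bb–Db–F, which is a half-diminished seventh chord on G.
G is the root of G half-diminished seventh; root in the bass means root position (figured bass 7).

G half-diminished seventh, root position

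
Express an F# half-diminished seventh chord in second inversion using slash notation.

Second inversion of F# half-diminished seventh has the fifth (C) in the bass. As a slash chord: F#ø7/C.

F#ø7/C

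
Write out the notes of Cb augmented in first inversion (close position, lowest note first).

Eb, G, Cb

Spelling Cb augmented: Cb–Eb–G. In first inversion the third is bass, giving Eb, G, Cb from the bottom.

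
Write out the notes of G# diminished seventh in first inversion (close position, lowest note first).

B, D, F, G#

G# diminished seventh is G#–B–D–F. First inversion puts the third (B) in the bass, with the remaining tones above: B, D, F, G#.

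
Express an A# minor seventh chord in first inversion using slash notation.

A#m7/C#

First inversion of A# minor seventh has the third (C#) in the bass. As a slash chord: A#m7/C#.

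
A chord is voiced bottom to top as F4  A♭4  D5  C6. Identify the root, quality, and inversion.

D half-diminished seventh, first inversion

The distinct note names are F, Ab, D, C. Stacked in thirds they read D–F–Ab–C, which is a half-diminished seventh chord on D.
F is the third of D half-diminished seventh; third in the bass means first inversion (figured bass 6/5).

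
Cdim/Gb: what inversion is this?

second inversion

Cdim/Gb means C diminished with Gb in the bass. Gb is the fifth of C diminished (C–Eb–Gb), so this is second inversion.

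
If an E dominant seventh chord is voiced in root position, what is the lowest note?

In root position the root is lowest. For E dominant seventh (E–G#–B–D) that is E.

E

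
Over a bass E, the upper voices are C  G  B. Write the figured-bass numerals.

The notes E, C, G, B stack in thirds as C–E–G–B — a C major seventh chord. The bass E is the third, so this is first inversion: figured 6/5.

6/5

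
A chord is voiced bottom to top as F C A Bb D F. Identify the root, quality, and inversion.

Bb major ninth, second inversion

Reducing to letter names: F, C, A, Bb, D. These stack in thirds as Bb–D–F–A–C — a Bb major ninth chord.
F is the fifth of Bb major ninth; fifth in the bass means second inversion.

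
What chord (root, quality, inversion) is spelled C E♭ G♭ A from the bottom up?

The pitch classes C, Eb, Gb, A arrange in thirds as A–C–Eb–Gb: an A diminished seventh chord.
The lowest note is C, the third of the chord, so this is first inversion (figured bass 6/5).

A diminished seventh, first inversion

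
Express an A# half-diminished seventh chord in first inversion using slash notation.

First inversion of A# half-diminished seventh has the third (C#) in the bass. As a slash chord: A#ø7/C#.

A#ø7/C#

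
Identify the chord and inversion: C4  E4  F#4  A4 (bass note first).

F# half-diminished seventh, second inversion

Reducing to letter names: C, E, F#, A. These stack in thirds as F#–A–C–E — an F# half-diminished seventh chord.
C is the fifth of F# half-diminished seventh; fifth in the bass means second inversion (figured bass 4/3).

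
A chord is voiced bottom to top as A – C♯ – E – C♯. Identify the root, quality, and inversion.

The distinct note names are A, C#, E. Stacked in thirds they read A–C#–E, which is a major triad on A.
With the root (A) in the bass, the chord is in root position (figured bass 5/3).

A major, root position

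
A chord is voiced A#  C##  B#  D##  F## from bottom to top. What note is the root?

A#, C##, B#, D##, F## are the tones of a B# dominant ninth chord (B#–D##–F##–A#–C##), making B# the root.

B#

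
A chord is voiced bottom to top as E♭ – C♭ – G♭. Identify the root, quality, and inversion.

Cb major, first inversion

The distinct note names are Eb, Cb, Gb. Stacked in thirds they read Cb–Eb–Gb, which is a major triad on Cb.
Eb is the third of Cb major; third in the bass means first inversion (figured bass 6).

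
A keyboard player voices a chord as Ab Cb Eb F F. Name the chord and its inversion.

F half-diminished seventh, first inversion

The distinct note names are Ab, Cb, Eb, F. Stacked in thirds they read F–Ab–Cb–Eb, which is a half-diminished seventh chord on F.
Ab is the third of F half-diminished seventh; third in the bass means first inversion (figured bass 6/5).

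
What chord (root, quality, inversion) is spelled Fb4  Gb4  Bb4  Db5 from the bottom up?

Gb dominant seventh, third inversion

The pitch classes Fb, Gb, Bb, Db arrange in thirds as Gb–Bb–Db–Fb: a Gb dominant seventh chord.
With the seventh (Fb) in the bass, the chord is in third inversion (figured bass 4/2).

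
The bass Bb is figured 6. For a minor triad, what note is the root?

G

The figures 6 mean the third of the chord is in the bass. If Bb is the third of a minor triad, the root is G (chord tones G–Bb–D).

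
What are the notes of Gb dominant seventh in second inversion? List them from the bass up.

Db, Fb, Gb, Bb

The chord tones are Gb–Bb–Db–Fb. With the fifth (Db) lowest for second inversion: Db, Fb, Gb, Bb.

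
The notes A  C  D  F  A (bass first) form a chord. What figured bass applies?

4/3

The notes A, C, D, F stack in thirds as D–F–A–C — a D minor seventh chord. The bass A is the fifth, so this is second inversion: figured 4/3.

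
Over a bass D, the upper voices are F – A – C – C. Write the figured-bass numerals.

The notes D, F, A, C stack in thirds as D–F–A–C — a D minor seventh chord. The bass D is the root, so this is root position: figured 7.

7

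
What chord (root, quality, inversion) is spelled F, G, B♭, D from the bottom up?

The pitch classes F, G, Bb, D arrange in thirds as G–Bb–D–F: a G minor seventh chord.
F is the seventh of G minor seventh; seventh in the bass means third inversion (figured bass 4/2).

G minor seventh, third inversion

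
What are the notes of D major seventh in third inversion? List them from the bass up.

D major seventh is D–F#–A–C#. Third inversion puts the seventh (C#) in the bass, with the remaining tones above: C#, D, F#, A.

C#, D, F#, A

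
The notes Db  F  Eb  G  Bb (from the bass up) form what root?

Db, F, Eb, G, Bb are the tones of an Eb dominant ninth chord (Eb–G–Bb–Db–F), making Eb the root.

Eb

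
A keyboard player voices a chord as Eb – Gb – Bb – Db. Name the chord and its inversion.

The pitch classes Eb, Gb, Bb, Db arrange in thirds as Eb–Gb–Bb–Db: an Eb minor seventh chord.
With the root (Eb) in the bass, the chord is in root position (figured bass 7).

Eb minor seventh, root position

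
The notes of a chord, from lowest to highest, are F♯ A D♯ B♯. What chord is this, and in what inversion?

The distinct note names are F#, A, D#, B#. Stacked in thirds they read B#–D#–F#–A, which is a diminished seventh chord on B#.
With the fifth (F#) in the bass, the chord is in second inversion (figured bass 4/3).

B# diminished seventh, second inversion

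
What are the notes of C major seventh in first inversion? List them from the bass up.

The chord tones are C–E–G–B. With the third (E) lowest for first inversion: E, G, B, C.

E, G, B, C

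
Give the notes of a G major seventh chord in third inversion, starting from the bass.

The chord tones are G–B–D–F#. With the seventh (F#) lowest for third inversion: F#, G, B, D.

F#, G, B, D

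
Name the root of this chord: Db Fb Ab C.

The distinct letter names are Db, Fb, Ab, C. Arranged as a stack of thirds they read Db–Fb–Ab–C, so Db is the root (a Db minor-major seventh chord).

Db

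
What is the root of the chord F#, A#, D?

D

The distinct letter names are F#, A#, D. Arranged as a stack of thirds they read D–F#–A#, so D is the root (a D augmented triad).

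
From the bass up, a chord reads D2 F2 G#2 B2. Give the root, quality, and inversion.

G# diminished seventh, second inversion

The pitch classes D, F, G#, B arrange in thirds as G#–B–D–F: a G# diminished seventh chord.
With the fifth (D) in the bass, the chord is in second inversion (figured bass 4/3).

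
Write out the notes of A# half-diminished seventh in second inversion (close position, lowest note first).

E, G#, A#, C#

A# half-diminished seventh is A#–C#–E–G#. Second inversion puts the fifth (E) in the bass, with the remaining tones above: E, G#, A#, C#.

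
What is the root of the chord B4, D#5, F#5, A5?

B

B, D#, F#, A are the tones of a B dominant seventh chord (B–D#–F#–A), making B the root.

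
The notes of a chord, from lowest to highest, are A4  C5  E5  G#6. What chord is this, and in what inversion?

Reducing to letter names: A, C, E, G#. These stack in thirds as A–C–E–G# — an A minor-major seventh chord.
A is the root of A minor-major seventh; root in the bass means root position (figured bass 7).

A minor-major seventh, root position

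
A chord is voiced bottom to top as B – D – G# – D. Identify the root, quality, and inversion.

G# diminished, first inversion

Reducing to letter names: B, D, G#. These stack in thirds as G#–B–D — a G# diminished triad.
B is the third of G# diminished; third in the bass means first inversion (figured bass 6).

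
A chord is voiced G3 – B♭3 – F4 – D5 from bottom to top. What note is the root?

G

G, Bb, F, D are the tones of a G minor seventh chord (G–Bb–D–F), making G the root.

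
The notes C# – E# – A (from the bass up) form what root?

A

Reordering C#, E#, A into stacked thirds gives A–C#–E#; the bottom of that stack, A, is the root.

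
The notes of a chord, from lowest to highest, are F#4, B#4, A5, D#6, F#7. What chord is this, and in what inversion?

The distinct note names are F#, B#, A, D#. Stacked in thirds they read B#–D#–F#–A, which is a diminished seventh chord on B#.
With the fifth (F#) in the bass, the chord is in second inversion (figured bass 4/3).

B# diminished seventh, second inversion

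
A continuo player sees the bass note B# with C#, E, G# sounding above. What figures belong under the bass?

The notes B#, C#, E, G# stack in thirds as C#–E–G#–B# — a C# minor-major seventh chord. The bass B# is the seventh, so this is third inversion: figured 4/2.

4/2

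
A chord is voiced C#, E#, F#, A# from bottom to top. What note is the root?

C#, E#, F#, A# are the tones of an F# major seventh chord (F#–A#–C#–E#), making F# the root.

F#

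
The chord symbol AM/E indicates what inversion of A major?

second inversion

AM/E means A major with E in the bass. E is the fifth of A major (A–C#–E), so this is second inversion.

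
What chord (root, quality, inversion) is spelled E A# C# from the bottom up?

Reducing to letter names: E, A#, C#. These stack in thirds as A#–C#–E — an A# diminished triad.
The lowest note is E, the fifth of the chord, so this is second inversion (figured bass 6/4).

A# diminished, second inversion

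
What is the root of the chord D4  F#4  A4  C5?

D

Reordering D, F#, A, C into stacked thirds gives D–F#–A–C; the bottom of that stack, D, is the root.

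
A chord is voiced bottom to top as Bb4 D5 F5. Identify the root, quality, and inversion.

Bb major, root position

Reducing to letter names: Bb, D, F. These stack in thirds as Bb–D–F — a Bb major triad.
The lowest note is Bb, the root of the chord, so this is root position (figured bass 5/3).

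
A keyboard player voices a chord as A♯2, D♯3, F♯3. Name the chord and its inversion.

The distinct note names are A#, D#, F#. Stacked in thirds they read D#–F#–A#, which is a minor triad on D#.
With the fifth (A#) in the bass, the chord is in second inversion (figured bass 6/4).

D# minor, second inversion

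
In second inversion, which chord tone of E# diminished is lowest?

B

The fifth of E# diminished (E#–G#–B) is B; that is the bass in second inversion.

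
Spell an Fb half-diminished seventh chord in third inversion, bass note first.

Fb half-diminished seventh is Fb–Abb–Cbb–Ebb. Third inversion puts the seventh (Ebb) in the bass, with the remaining tones above: Ebb, Fb, Abb, Cbb.

Ebb, Fb, Abb, Cbb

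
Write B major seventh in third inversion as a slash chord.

Third inversion of B major seventh has the seventh (A#) in the bass. As a slash chord: Bmaj7/A#.

Bmaj7/A#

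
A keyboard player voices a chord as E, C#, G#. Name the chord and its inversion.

The distinct note names are E, C#, G#. Stacked in thirds they read C#–E–G#, which is a minor triad on C#.
With the third (E) in the bass, the chord is in first inversion (figured bass 6).

C# minor, first inversion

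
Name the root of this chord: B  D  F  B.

B

The distinct letter names are B, D, F. Arranged as a stack of thirds they read B–D–F, so B is the root (a B diminished triad).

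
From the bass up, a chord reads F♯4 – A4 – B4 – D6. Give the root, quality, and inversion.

B minor seventh, second inversion

The distinct note names are F#, A, B, D. Stacked in thirds they read B–D–F#–A, which is a minor seventh chord on B.
The lowest note is F#, the fifth of the chord, so this is second inversion (figured bass 4/3).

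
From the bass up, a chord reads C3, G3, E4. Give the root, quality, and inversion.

Reducing to letter names: C, G, E. These stack in thirds as C–E–G — a C major triad.
C is the root of C major; root in the bass means root position (figured bass 5/3).

C major, root position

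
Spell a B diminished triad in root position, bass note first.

B, D, F

The chord tones are B–D–F. With the root (B) lowest for root position: B, D, F.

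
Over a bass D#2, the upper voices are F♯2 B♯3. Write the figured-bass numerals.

6

The notes D#, F#, B# stack in thirds as B#–D#–F# — a B# diminished triad. The bass D# is the third, so this is first inversion: figured 6.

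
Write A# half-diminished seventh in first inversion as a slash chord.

First inversion of A# half-diminished seventh has the third (C#) in the bass. As a slash chord: A#ø7/C#.

A#ø7/C#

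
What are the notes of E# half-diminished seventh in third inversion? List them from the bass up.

E# half-diminished seventh is E#–G#–B–D#. Third inversion puts the seventh (D#) in the bass, with the remaining tones above: D#, E#, G#, B.

D#, E#, G#, B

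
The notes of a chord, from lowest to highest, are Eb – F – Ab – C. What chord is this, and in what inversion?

The pitch classes Eb, F, Ab, C arrange in thirds as F–Ab–C–Eb: an F minor seventh chord.
With the seventh (Eb) in the bass, the chord is in third inversion (figured bass 4/2).

F minor seventh, third inversion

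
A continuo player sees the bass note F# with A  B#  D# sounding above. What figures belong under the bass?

4/3

The notes F#, A, B#, D# stack in thirds as B#–D#–F#–A — a B# diminished seventh chord. The bass F# is the fifth, so this is second inversion: figured 4/3.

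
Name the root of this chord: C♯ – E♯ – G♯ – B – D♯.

C#

The distinct letter names are C#, E#, G#, B, D#. Arranged as a stack of thirds they read C#–E#–G#–B–D#, so C# is the root (a C# dominant ninth chord).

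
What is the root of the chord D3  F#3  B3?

B

D, F#, B are the tones of a B minor triad (B–D–F#), making B the root.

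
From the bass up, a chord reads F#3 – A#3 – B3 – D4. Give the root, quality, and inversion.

The distinct note names are F#, A#, B, D. Stacked in thirds they read B–D–F#–A#, which is a minor-major seventh chord on B.
F# is the fifth of B minor-major seventh; fifth in the bass means second inversion (figured bass 4/3).

B minor-major seventh, second inversion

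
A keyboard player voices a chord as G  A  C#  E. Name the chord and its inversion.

A dominant seventh, third inversion

The pitch classes G, A, C#, E arrange in thirds as A–C#–E–G: an A dominant seventh chord.
The lowest note is G, the seventh of the chord, so this is third inversion (figured bass 4/2).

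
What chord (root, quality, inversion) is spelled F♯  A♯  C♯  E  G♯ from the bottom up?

F# dominant ninth, root position

The distinct note names are F#, A#, C#, E, G#. Stacked in thirds they read F#–A#–C#–E–G#, which is a dominant ninth chord on F#.
F# is the root of F# dominant ninth; root in the bass means root position.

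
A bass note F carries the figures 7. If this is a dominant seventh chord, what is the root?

F

The figures 7 mean the root of the chord is in the bass. If F is the root of a dominant seventh chord, the root is F (chord tones F–A–C–Eb).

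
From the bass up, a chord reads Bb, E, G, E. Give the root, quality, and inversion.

Reducing to letter names: Bb, E, G. These stack in thirds as E–G–Bb — an E diminished triad.
With the fifth (Bb) in the bass, the chord is in second inversion (figured bass 6/4).

E diminished, second inversion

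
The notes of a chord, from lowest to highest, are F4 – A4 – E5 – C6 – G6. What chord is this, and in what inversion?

Reducing to letter names: F, A, E, C, G. These stack in thirds as F–A–C–E–G — an F major ninth chord.
F is the root of F major ninth; root in the bass means root position.

F major ninth, root position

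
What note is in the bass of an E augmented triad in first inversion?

G#

E augmented is E–G#–B#. First inversion places the third in the bass: G#.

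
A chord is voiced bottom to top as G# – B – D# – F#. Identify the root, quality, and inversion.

Reducing to letter names: G#, B, D#, F#. These stack in thirds as G#–B–D#–F# — a G# minor seventh chord.
G# is the root of G# minor seventh; root in the bass means root position (figured bass 7).

G# minor seventh, root position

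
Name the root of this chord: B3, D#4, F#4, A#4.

B

The distinct letter names are B, D#, F#, A#. Arranged as a stack of thirds they read B–D#–F#–A#, so B is the root (a B major seventh chord).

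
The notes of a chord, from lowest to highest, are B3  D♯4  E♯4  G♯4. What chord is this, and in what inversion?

The distinct note names are B, D#, E#, G#. Stacked in thirds they read E#–G#–B–D#, which is a half-diminished seventh chord on E#.
B is the fifth of E# half-diminished seventh; fifth in the bass means second inversion (figured bass 4/3).

E# half-diminished seventh, second inversion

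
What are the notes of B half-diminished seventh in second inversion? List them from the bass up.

F, A, B, D

B half-diminished seventh is B–D–F–A. Second inversion puts the fifth (F) in the bass, with the remaining tones above: F, A, B, D.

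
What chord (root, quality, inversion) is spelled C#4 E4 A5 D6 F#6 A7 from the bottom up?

D major ninth, third inversion

The pitch classes C#, E, A, D, F# arrange in thirds as D–F#–A–C#–E: a D major ninth chord.
The lowest note is C#, the seventh of the chord, so this is third inversion.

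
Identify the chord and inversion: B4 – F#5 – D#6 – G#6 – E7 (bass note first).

The distinct note names are B, F#, D#, G#, E. Stacked in thirds they read E–G#–B–D#–F#, which is a major ninth chord on E.
B is the fifth of E major ninth; fifth in the bass means second inversion.

E major ninth, second inversion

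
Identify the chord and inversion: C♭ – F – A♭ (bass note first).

F diminished, second inversion

The pitch classes Cb, F, Ab arrange in thirds as F–Ab–Cb: an F diminished triad.
The lowest note is Cb, the fifth of the chord, so this is second inversion (figured bass 6/4).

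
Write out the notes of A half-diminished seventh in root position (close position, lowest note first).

The chord tones are A–C–Eb–G. With the root (A) lowest for root position: A, C, Eb, G.

A, C, Eb, G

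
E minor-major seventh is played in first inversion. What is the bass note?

E minor-major seventh is E–G–B–D#. First inversion places the third in the bass: G.

G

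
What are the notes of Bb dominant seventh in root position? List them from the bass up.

Bb, D, F, Ab

The chord tones are Bb–D–F–Ab. With the root (Bb) lowest for root position: Bb, D, F, Ab.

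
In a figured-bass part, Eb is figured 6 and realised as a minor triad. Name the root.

C

The figures 6 mean the third of the chord is in the bass. If Eb is the third of a minor triad, the root is C (chord tones C–Eb–G).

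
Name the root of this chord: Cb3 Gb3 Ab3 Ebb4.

Ab

Reordering Cb, Gb, Ab, Ebb into stacked thirds gives Ab–Cb–Ebb–Gb; the bottom of that stack, Ab, is the root.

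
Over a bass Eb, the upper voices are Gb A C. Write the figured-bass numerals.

The notes Eb, Gb, A, C stack in thirds as A–C–Eb–Gb — an A diminished seventh chord. The bass Eb is the fifth, so this is second inversion: figured 4/3.

4/3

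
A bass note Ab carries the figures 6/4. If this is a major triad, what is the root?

Db

The figures 6/4 mean the fifth of the chord is in the bass. If Ab is the fifth of a major triad, the root is Db (chord tones Db–F–Ab).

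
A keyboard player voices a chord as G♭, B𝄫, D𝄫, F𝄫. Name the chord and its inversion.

Gb diminished seventh, root position

Reducing to letter names: Gb, Bbb, Dbb, Fbb. These stack in thirds as Gb–Bbb–Dbb–Fbb — a Gb diminished seventh chord.
The lowest note is Gb, the root of the chord, so this is root position (figured bass 7).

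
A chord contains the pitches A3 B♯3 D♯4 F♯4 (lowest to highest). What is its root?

A, B#, D#, F# are the tones of a B# diminished seventh chord (B#–D#–F#–A), making B# the root.

B#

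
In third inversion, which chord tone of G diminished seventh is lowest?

Fb

In third inversion the seventh is lowest. For G diminished seventh (G–Bb–Db–Fb) that is Fb.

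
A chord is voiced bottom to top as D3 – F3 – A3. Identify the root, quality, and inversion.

D minor, root position

The distinct note names are D, F, A. Stacked in thirds they read D–F–A, which is a minor triad on D.
D is the root of D minor; root in the bass means root position (figured bass 5/3).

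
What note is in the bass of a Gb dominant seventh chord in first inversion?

Bb

The third of Gb dominant seventh (Gb–Bb–Db–Fb) is Bb; that is the bass in first inversion.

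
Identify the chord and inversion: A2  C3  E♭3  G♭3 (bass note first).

The pitch classes A, C, Eb, Gb arrange in thirds as A–C–Eb–Gb: an A diminished seventh chord.
The lowest note is A, the root of the chord, so this is root position (figured bass 7).

A diminished seventh, root position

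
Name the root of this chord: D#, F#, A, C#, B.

B

D#, F#, A, C#, B are the tones of a B dominant ninth chord (B–D#–F#–A–C#), making B the root.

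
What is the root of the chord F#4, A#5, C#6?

F#

The distinct letter names are F#, A#, C#. Arranged as a stack of thirds they read F#–A#–C#, so F# is the root (an F# major triad).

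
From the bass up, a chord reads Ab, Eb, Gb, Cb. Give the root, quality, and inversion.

The pitch classes Ab, Eb, Gb, Cb arrange in thirds as Ab–Cb–Eb–Gb: an Ab minor seventh chord.
The lowest note is Ab, the root of the chord, so this is root position (figured bass 7).

Ab minor seventh, root position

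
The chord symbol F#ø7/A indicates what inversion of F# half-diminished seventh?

F#ø7/A means F# half-diminished seventh with A in the bass. A is the third of F# half-diminished seventh (F#–A–C–E), so this is first inversion.

first inversion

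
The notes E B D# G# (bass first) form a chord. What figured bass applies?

The notes E, B, D#, G# stack in thirds as E–G#–B–D# — an E major seventh chord. The bass E is the root, so this is root position: figured 7.

7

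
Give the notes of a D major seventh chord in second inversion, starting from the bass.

A, C#, D, F#

D major seventh is D–F#–A–C#. Second inversion puts the fifth (A) in the bass, with the remaining tones above: A, C#, D, F#.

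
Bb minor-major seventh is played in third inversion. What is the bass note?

The seventh of Bb minor-major seventh (Bb–Db–F–A) is A; that is the bass in third inversion.

A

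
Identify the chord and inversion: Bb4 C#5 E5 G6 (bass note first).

C# diminished seventh, third inversion

The pitch classes Bb, C#, E, G arrange in thirds as C#–E–G–Bb: a C# diminished seventh chord.
With the seventh (Bb) in the bass, the chord is in third inversion (figured bass 4/2).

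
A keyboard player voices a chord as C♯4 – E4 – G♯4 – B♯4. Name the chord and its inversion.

C# minor-major seventh, root position

The pitch classes C#, E, G#, B# arrange in thirds as C#–E–G#–B#: a C# minor-major seventh chord.
With the root (C#) in the bass, the chord is in root position (figured bass 7).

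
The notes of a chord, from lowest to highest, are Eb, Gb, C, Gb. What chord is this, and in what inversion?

The distinct note names are Eb, Gb, C. Stacked in thirds they read C–Eb–Gb, which is a diminished triad on C.
The lowest note is Eb, the third of the chord, so this is first inversion (figured bass 6).

C diminished, first inversion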